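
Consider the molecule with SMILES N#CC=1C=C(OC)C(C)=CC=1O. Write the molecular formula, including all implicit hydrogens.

C9H9NO2

Walk through each heavy atom and fill implicit hydrogens from standard valence (C 4, N 3, O 2, S 2, halogen 1):
  atom 1: N, bond orders sum to 3 (valence 3) → 0 H
  atom 2: C, bond orders sum to 4 (valence 4) → 0 H
  atom 3: C, bond orders sum to 4 (valence 4) → 0 H
  atom 4: C, bond orders sum to 3 (valence 4) → 1 H
  atom 5: C, bond orders sum to 4 (valence 4) → 0 H
  atom 6: O, bond orders sum to 2 (valence 2) → 0 H
  atom 7: C, bond orders sum to 1 (valence 4) → 3 H
  atom 8: C, bond orders sum to 4 (valence 4) → 0 H
  atom 9: C, bond orders sum to 1 (valence 4) → 3 H
  atom 10: C, bond orders sum to 3 (valence 4) → 1 H
  atom 11: C, bond orders sum to 4 (valence 4) → 0 H
  atom 12: O, bond orders sum to 1 (valence 2) → 1 H
Totals → C:9, H:9, N:1, O:2.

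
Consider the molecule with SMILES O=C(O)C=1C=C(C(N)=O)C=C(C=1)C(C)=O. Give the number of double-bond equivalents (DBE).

7

Degree of unsaturation = (number of rings) + (number of π bonds).
Ring closures in the SMILES: 1.
π bonds: 6 double bonds (each 1 DoU) → 6 DoU from unsaturation.
Total DoU = 1 + 6 = 7.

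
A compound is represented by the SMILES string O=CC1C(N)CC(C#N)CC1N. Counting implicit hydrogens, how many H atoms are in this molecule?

13

Walk through each heavy atom and fill implicit hydrogens from standard valence (C 4, N 3, O 2, S 2, halogen 1):
  atom 1: O, bond orders sum to 2 (valence 2) → 0 H
  atom 2: C, bond orders sum to 3 (valence 4) → 1 H
  atom 3: C, bond orders sum to 3 (valence 4) → 1 H
  atom 4: C, bond orders sum to 3 (valence 4) → 1 H
  atom 5: N, bond orders sum to 1 (valence 3) → 2 H
  atom 6: C, bond orders sum to 2 (valence 4) → 2 H
  atom 7: C, bond orders sum to 3 (valence 4) → 1 H
  atom 8: C, bond orders sum to 4 (valence 4) → 0 H
  atom 9: N, bond orders sum to 3 (valence 3) → 0 H
  atom 10: C, bond orders sum to 2 (valence 4) → 2 H
  atom 11: C, bond orders sum to 3 (valence 4) → 1 H
  atom 12: N, bond orders sum to 1 (valence 3) → 2 H
Total hydrogens: 13.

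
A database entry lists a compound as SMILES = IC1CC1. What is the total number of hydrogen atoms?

Walk through each heavy atom and fill implicit hydrogens from standard valence (C 4, N 3, O 2, S 2, halogen 1):
  atom 1: I (halogen, monovalent) → 0 H
  atom 2: C, bond orders sum to 3 (valence 4) → 1 H
  atom 3: C, bond orders sum to 2 (valence 4) → 2 H
  atom 4: C, bond orders sum to 2 (valence 4) → 2 H
Total hydrogens: 5.

5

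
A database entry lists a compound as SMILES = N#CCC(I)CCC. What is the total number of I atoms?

Scan the SMILES for I atoms (remember two-letter symbols like Cl and Br are single atoms).
Iodine count: 1.

1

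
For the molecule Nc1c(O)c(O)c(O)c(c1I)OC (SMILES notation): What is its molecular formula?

C7H8INO4

Walk through each heavy atom and fill implicit hydrogens from standard valence (C 4, N 3, O 2, S 2, halogen 1); for lowercase aromatic atoms, an aromatic c carries 1 H when it has two neighbours and 0 H with three, and aromatic n carries 0 H:
  atom 1: N, bond orders sum to 1 (valence 3) → 2 H
  atom 2: aromatic c, 3 neighbours → 0 H
  atom 3: aromatic c, 3 neighbours → 0 H
  atom 4: O, bond orders sum to 1 (valence 2) → 1 H
  atom 5: aromatic c, 3 neighbours → 0 H
  atom 6: O, bond orders sum to 1 (valence 2) → 1 H
  atom 7: aromatic c, 3 neighbours → 0 H
  atom 8: O, bond orders sum to 1 (valence 2) → 1 H
  atom 9: aromatic c, 3 neighbours → 0 H
  atom 10: aromatic c, 3 neighbours → 0 H
  atom 11: I (halogen, monovalent) → 0 H
  atom 12: O, bond orders sum to 2 (valence 2) → 0 H
  atom 13: C, bond orders sum to 1 (valence 4) → 3 H
Totals → C:7, H:8, I:1, N:1, O:4.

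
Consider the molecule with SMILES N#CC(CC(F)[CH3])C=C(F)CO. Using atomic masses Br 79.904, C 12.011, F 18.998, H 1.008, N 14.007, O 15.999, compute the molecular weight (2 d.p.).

175.18 g/mol

First, the molecular formula is C8H11F2NO (counting implicit H from valence).
  C: 8 × 12.011 = 96.088
  F: 2 × 18.998 = 37.996
  H: 11 × 1.008 = 11.088
  N: 1 × 14.007 = 14.007
  O: 1 × 15.999 = 15.999
Sum: 8×12.011 + 2×18.998 + 11×1.008 + 1×14.007 + 1×15.999 = 175.178 → 175.18 g/mol.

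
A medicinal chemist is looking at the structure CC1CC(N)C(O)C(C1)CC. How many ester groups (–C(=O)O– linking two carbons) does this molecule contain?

0

Scan the SMILES for the ester motif — none present.
Groups that are present: 1 hydroxyl, 1 primary amine.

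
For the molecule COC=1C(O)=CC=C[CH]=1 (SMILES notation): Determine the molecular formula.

Walk through each heavy atom and fill implicit hydrogens from standard valence (C 4, N 3, O 2, S 2, halogen 1):
  atom 1: C, bond orders sum to 1 (valence 4) → 3 H
  atom 2: O, bond orders sum to 2 (valence 2) → 0 H
  atom 3: C, bond orders sum to 4 (valence 4) → 0 H
  atom 4: C, bond orders sum to 4 (valence 4) → 0 H
  atom 5: O, bond orders sum to 1 (valence 2) → 1 H
  atom 6: C, bond orders sum to 3 (valence 4) → 1 H
  atom 7: C, bond orders sum to 3 (valence 4) → 1 H
  atom 8: C, bond orders sum to 3 (valence 4) → 1 H
  atom 9: C with explicit H count 1
Totals → C:7, H:8, O:2.
In Hill order: C7H8O2.

C7H8O2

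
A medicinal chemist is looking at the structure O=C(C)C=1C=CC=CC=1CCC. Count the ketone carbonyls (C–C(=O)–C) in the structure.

The ketone motif appears at heavy-atom position 2 in the SMILES.
Ketone count: 1.

1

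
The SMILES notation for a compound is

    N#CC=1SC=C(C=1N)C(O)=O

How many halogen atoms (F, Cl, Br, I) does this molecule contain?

Scan the SMILES for the halogen motif — none present.
Groups that are present: 1 carboxylic acid, 1 nitrile, 1 primary amine.

0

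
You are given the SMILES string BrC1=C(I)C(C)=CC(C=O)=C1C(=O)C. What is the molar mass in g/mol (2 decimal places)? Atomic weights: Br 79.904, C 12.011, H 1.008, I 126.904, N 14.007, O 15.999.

First, the molecular formula is C10H8BrIO2 (counting implicit H from valence).
  Br: 1 × 79.904 = 79.904
  C: 10 × 12.011 = 120.110
  H: 8 × 1.008 = 8.064
  I: 1 × 126.904 = 126.904
  O: 2 × 15.999 = 31.998
Sum: 1×79.904 + 10×12.011 + 8×1.008 + 1×126.904 + 2×15.999 = 366.980 → 366.98 g/mol.

366.98 g/mol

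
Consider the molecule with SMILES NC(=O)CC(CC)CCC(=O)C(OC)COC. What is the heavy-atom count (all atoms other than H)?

Every atom symbol written in the SMILES (organic subset) is one heavy atom; implicit H are not written.
Heavy atoms by element → C:12, N:1, O:4.
Total: 17.

17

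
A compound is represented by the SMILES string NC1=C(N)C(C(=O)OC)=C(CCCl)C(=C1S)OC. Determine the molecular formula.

Walk through each heavy atom and fill implicit hydrogens from standard valence (C 4, N 3, O 2, S 2, halogen 1):
  atom 1: N, bond orders sum to 1 (valence 3) → 2 H
  atom 2: C, bond orders sum to 4 (valence 4) → 0 H
  atom 3: C, bond orders sum to 4 (valence 4) → 0 H
  atom 4: N, bond orders sum to 1 (valence 3) → 2 H
  atom 5: C, bond orders sum to 4 (valence 4) → 0 H
  atom 6: C, bond orders sum to 4 (valence 4) → 0 H
  atom 7: O, bond orders sum to 2 (valence 2) → 0 H
  atom 8: O, bond orders sum to 2 (valence 2) → 0 H
  atom 9: C, bond orders sum to 1 (valence 4) → 3 H
  atom 10: C, bond orders sum to 4 (valence 4) → 0 H
  atom 11: C, bond orders sum to 2 (valence 4) → 2 H
  atom 12: C, bond orders sum to 2 (valence 4) → 2 H
  atom 13: Cl (halogen, monovalent) → 0 H
  atom 14: C, bond orders sum to 4 (valence 4) → 0 H
  atom 15: C, bond orders sum to 4 (valence 4) → 0 H
  atom 16: S, bond orders sum to 1 (valence 2) → 1 H
  atom 17: O, bond orders sum to 2 (valence 2) → 0 H
  atom 18: C, bond orders sum to 1 (valence 4) → 3 H
Totals → C:11, H:15, Cl:1, N:2, O:3, S:1.
In Hill order: C11H15ClN2O3S.

C11H15ClN2O3S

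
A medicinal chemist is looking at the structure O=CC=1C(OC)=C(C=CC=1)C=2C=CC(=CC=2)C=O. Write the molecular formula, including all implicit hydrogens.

C15H12O3

Walk through each heavy atom and fill implicit hydrogens from standard valence (C 4, N 3, O 2, S 2, halogen 1):
  atom 1: O, bond orders sum to 2 (valence 2) → 0 H
  atom 2: C, bond orders sum to 3 (valence 4) → 1 H
  atom 3: C, bond orders sum to 4 (valence 4) → 0 H
  atom 4: C, bond orders sum to 4 (valence 4) → 0 H
  atom 5: O, bond orders sum to 2 (valence 2) → 0 H
  atom 6: C, bond orders sum to 1 (valence 4) → 3 H
  atom 7: C, bond orders sum to 4 (valence 4) → 0 H
  atom 8: C, bond orders sum to 3 (valence 4) → 1 H
  atom 9: C, bond orders sum to 3 (valence 4) → 1 H
  atom 10: C, bond orders sum to 3 (valence 4) → 1 H
  atom 11: C, bond orders sum to 4 (valence 4) → 0 H
  atom 12: C, bond orders sum to 3 (valence 4) → 1 H
  atom 13: C, bond orders sum to 3 (valence 4) → 1 H
  atom 14: C, bond orders sum to 4 (valence 4) → 0 H
  atom 15: C, bond orders sum to 3 (valence 4) → 1 H
  atom 16: C, bond orders sum to 3 (valence 4) → 1 H
  atom 17: C, bond orders sum to 3 (valence 4) → 1 H
  atom 18: O, bond orders sum to 2 (valence 2) → 0 H
Totals → C:15, H:12, O:3.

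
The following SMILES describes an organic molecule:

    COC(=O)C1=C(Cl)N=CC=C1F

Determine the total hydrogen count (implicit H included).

5

Walk through each heavy atom and fill implicit hydrogens from standard valence (C 4, N 3, O 2, S 2, halogen 1):
  atom 1: C, bond orders sum to 1 (valence 4) → 3 H
  atom 2: O, bond orders sum to 2 (valence 2) → 0 H
  atom 3: C, bond orders sum to 4 (valence 4) → 0 H
  atom 4: O, bond orders sum to 2 (valence 2) → 0 H
  atom 5: C, bond orders sum to 4 (valence 4) → 0 H
  atom 6: C, bond orders sum to 4 (valence 4) → 0 H
  atom 7: Cl (halogen, monovalent) → 0 H
  atom 8: N, bond orders sum to 3 (valence 3) → 0 H
  atom 9: C, bond orders sum to 3 (valence 4) → 1 H
  atom 10: C, bond orders sum to 3 (valence 4) → 1 H
  atom 11: C, bond orders sum to 4 (valence 4) → 0 H
  atom 12: F (halogen, monovalent) → 0 H
Total hydrogens: 5.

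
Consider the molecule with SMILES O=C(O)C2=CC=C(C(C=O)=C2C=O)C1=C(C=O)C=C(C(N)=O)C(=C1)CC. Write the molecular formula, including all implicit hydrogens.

Walk through each heavy atom and fill implicit hydrogens from standard valence (C 4, N 3, O 2, S 2, halogen 1):
  atom 1: O, bond orders sum to 2 (valence 2) → 0 H
  atom 2: C, bond orders sum to 4 (valence 4) → 0 H
  atom 3: O, bond orders sum to 1 (valence 2) → 1 H
  atom 4: C, bond orders sum to 4 (valence 4) → 0 H
  atom 5: C, bond orders sum to 3 (valence 4) → 1 H
  atom 6: C, bond orders sum to 3 (valence 4) → 1 H
  atom 7: C, bond orders sum to 4 (valence 4) → 0 H
  atom 8: C, bond orders sum to 4 (valence 4) → 0 H
  atom 9: C, bond orders sum to 3 (valence 4) → 1 H
  atom 10: O, bond orders sum to 2 (valence 2) → 0 H
  atom 11: C, bond orders sum to 4 (valence 4) → 0 H
  atom 12: C, bond orders sum to 3 (valence 4) → 1 H
  atom 13: O, bond orders sum to 2 (valence 2) → 0 H
  atom 14: C, bond orders sum to 4 (valence 4) → 0 H
  atom 15: C, bond orders sum to 4 (valence 4) → 0 H
  atom 16: C, bond orders sum to 3 (valence 4) → 1 H
  atom 17: O, bond orders sum to 2 (valence 2) → 0 H
  atom 18: C, bond orders sum to 3 (valence 4) → 1 H
  atom 19: C, bond orders sum to 4 (valence 4) → 0 H
  atom 20: C, bond orders sum to 4 (valence 4) → 0 H
  atom 21: N, bond orders sum to 1 (valence 3) → 2 H
  atom 22: O, bond orders sum to 2 (valence 2) → 0 H
  atom 23: C, bond orders sum to 4 (valence 4) → 0 H
  atom 24: C, bond orders sum to 3 (valence 4) → 1 H
  atom 25: C, bond orders sum to 2 (valence 4) → 2 H
  atom 26: C, bond orders sum to 1 (valence 4) → 3 H
Totals → C:19, H:15, N:1, O:6.

C19H15NO6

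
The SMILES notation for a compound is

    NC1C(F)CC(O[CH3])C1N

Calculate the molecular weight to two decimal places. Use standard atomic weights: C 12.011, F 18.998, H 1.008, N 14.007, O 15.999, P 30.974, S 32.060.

First, the molecular formula is C6H13FN2O (counting implicit H from valence).
  C: 6 × 12.011 = 72.066
  F: 1 × 18.998 = 18.998
  H: 13 × 1.008 = 13.104
  N: 2 × 14.007 = 28.014
  O: 1 × 15.999 = 15.999
Sum: 6×12.011 + 1×18.998 + 13×1.008 + 2×14.007 + 1×15.999 = 148.181 → 148.18 g/mol.

148.18 g/mol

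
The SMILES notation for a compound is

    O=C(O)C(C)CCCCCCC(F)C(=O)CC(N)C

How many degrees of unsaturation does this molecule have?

Molecular formula: C14H26FNO3.
DoU = (2C + 2 + N − H − X) / 2, where X is the halogen count and O/S are ignored.
    = (2·14 + 2 + 1 − 26 − 1) / 2 = 4 / 2 = 2.

2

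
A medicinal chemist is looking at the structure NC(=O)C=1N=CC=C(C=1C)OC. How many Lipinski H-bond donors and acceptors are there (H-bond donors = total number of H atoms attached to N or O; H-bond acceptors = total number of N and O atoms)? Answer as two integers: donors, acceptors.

Donors: find every N or O and count the H atoms it carries.
  atom 1 (N): bond orders sum to 1 → 2 H
  atom 3 (O): bond orders sum to 2 → 0 H
  atom 5 (N): bond orders sum to 3 → 0 H
  atom 11 (O): bond orders sum to 2 → 0 H
Lipinski HBD = 2.
Acceptors: N atoms = 2, O atoms = 2 → HBA = 4.

2, 4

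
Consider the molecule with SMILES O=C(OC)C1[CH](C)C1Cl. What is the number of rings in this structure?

In SMILES, each pair of matching ring-closure digits denotes one ring-closing bond; the number of such bonds equals the number of independent rings.
Ring-closure bonds here: 1.

1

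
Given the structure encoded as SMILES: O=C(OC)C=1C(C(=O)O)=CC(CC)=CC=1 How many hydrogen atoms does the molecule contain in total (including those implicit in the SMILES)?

Walk through each heavy atom and fill implicit hydrogens from standard valence (C 4, N 3, O 2, S 2, halogen 1):
  atom 1: O, bond orders sum to 2 (valence 2) → 0 H
  atom 2: C, bond orders sum to 4 (valence 4) → 0 H
  atom 3: O, bond orders sum to 2 (valence 2) → 0 H
  atom 4: C, bond orders sum to 1 (valence 4) → 3 H
  atom 5: C, bond orders sum to 4 (valence 4) → 0 H
  atom 6: C, bond orders sum to 4 (valence 4) → 0 H
  atom 7: C, bond orders sum to 4 (valence 4) → 0 H
  atom 8: O, bond orders sum to 2 (valence 2) → 0 H
  atom 9: O, bond orders sum to 1 (valence 2) → 1 H
  atom 10: C, bond orders sum to 3 (valence 4) → 1 H
  atom 11: C, bond orders sum to 4 (valence 4) → 0 H
  atom 12: C, bond orders sum to 2 (valence 4) → 2 H
  atom 13: C, bond orders sum to 1 (valence 4) → 3 H
  atom 14: C, bond orders sum to 3 (valence 4) → 1 H
  atom 15: C, bond orders sum to 3 (valence 4) → 1 H
Total hydrogens: 12.

12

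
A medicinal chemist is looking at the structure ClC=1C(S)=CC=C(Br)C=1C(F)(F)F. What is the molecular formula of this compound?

C7H3BrClF3S

Walk through each heavy atom and fill implicit hydrogens from standard valence (C 4, N 3, O 2, S 2, halogen 1):
  atom 1: Cl (halogen, monovalent) → 0 H
  atom 2: C, bond orders sum to 4 (valence 4) → 0 H
  atom 3: C, bond orders sum to 4 (valence 4) → 0 H
  atom 4: S, bond orders sum to 1 (valence 2) → 1 H
  atom 5: C, bond orders sum to 3 (valence 4) → 1 H
  atom 6: C, bond orders sum to 3 (valence 4) → 1 H
  atom 7: C, bond orders sum to 4 (valence 4) → 0 H
  atom 8: Br (halogen, monovalent) → 0 H
  atom 9: C, bond orders sum to 4 (valence 4) → 0 H
  atom 10: C, bond orders sum to 4 (valence 4) → 0 H
  atom 11: F (halogen, monovalent) → 0 H
  atom 12: F (halogen, monovalent) → 0 H
  atom 13: F (halogen, monovalent) → 0 H
Totals → C:7, H:3, Br:1, Cl:1, F:3, S:1.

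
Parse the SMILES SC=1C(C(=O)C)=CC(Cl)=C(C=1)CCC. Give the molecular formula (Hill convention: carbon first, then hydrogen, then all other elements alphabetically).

Walk through each heavy atom and fill implicit hydrogens from standard valence (C 4, N 3, O 2, S 2, halogen 1):
  atom 1: S, bond orders sum to 1 (valence 2) → 1 H
  atom 2: C, bond orders sum to 4 (valence 4) → 0 H
  atom 3: C, bond orders sum to 4 (valence 4) → 0 H
  atom 4: C, bond orders sum to 4 (valence 4) → 0 H
  atom 5: O, bond orders sum to 2 (valence 2) → 0 H
  atom 6: C, bond orders sum to 1 (valence 4) → 3 H
  atom 7: C, bond orders sum to 3 (valence 4) → 1 H
  atom 8: C, bond orders sum to 4 (valence 4) → 0 H
  atom 9: Cl (halogen, monovalent) → 0 H
  atom 10: C, bond orders sum to 4 (valence 4) → 0 H
  atom 11: C, bond orders sum to 3 (valence 4) → 1 H
  atom 12: C, bond orders sum to 2 (valence 4) → 2 H
  atom 13: C, bond orders sum to 2 (valence 4) → 2 H
  atom 14: C, bond orders sum to 1 (valence 4) → 3 H
Totals → C:11, H:13, Cl:1, O:1, S:1.
In Hill order: C11H13ClOS.

C11H13ClOS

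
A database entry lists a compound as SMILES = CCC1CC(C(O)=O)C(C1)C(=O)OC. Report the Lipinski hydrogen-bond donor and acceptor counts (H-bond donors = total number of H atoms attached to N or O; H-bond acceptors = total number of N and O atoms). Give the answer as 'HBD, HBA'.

1, 4

Donors: find every N or O and count the H atoms it carries.
  atom 7 (O): bond orders sum to 1 → 1 H
  atom 8 (O): bond orders sum to 2 → 0 H
  atom 12 (O): bond orders sum to 2 → 0 H
  atom 13 (O): bond orders sum to 2 → 0 H
Lipinski HBD = 1.
Acceptors: N atoms = 0, O atoms = 4 → HBA = 4.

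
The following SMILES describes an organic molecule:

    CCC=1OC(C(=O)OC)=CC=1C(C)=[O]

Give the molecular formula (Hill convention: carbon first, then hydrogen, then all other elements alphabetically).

C10H12O4

Walk through each heavy atom and fill implicit hydrogens from standard valence (C 4, N 3, O 2, S 2, halogen 1):
  atom 1: C, bond orders sum to 1 (valence 4) → 3 H
  atom 2: C, bond orders sum to 2 (valence 4) → 2 H
  atom 3: C, bond orders sum to 4 (valence 4) → 0 H
  atom 4: O, bond orders sum to 2 (valence 2) → 0 H
  atom 5: C, bond orders sum to 4 (valence 4) → 0 H
  atom 6: C, bond orders sum to 4 (valence 4) → 0 H
  atom 7: O, bond orders sum to 2 (valence 2) → 0 H
  atom 8: O, bond orders sum to 2 (valence 2) → 0 H
  atom 9: C, bond orders sum to 1 (valence 4) → 3 H
  atom 10: C, bond orders sum to 3 (valence 4) → 1 H
  atom 11: C, bond orders sum to 4 (valence 4) → 0 H
  atom 12: C, bond orders sum to 4 (valence 4) → 0 H
  atom 13: C, bond orders sum to 1 (valence 4) → 3 H
  atom 14: O with explicit H count 0
Totals → C:10, H:12, O:4.
In Hill order: C10H12O4.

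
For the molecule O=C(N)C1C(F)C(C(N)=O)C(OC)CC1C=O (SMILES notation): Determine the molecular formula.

C10H15FN2O4

Walk through each heavy atom and fill implicit hydrogens from standard valence (C 4, N 3, O 2, S 2, halogen 1):
  atom 1: O, bond orders sum to 2 (valence 2) → 0 H
  atom 2: C, bond orders sum to 4 (valence 4) → 0 H
  atom 3: N, bond orders sum to 1 (valence 3) → 2 H
  atom 4: C, bond orders sum to 3 (valence 4) → 1 H
  atom 5: C, bond orders sum to 3 (valence 4) → 1 H
  atom 6: F (halogen, monovalent) → 0 H
  atom 7: C, bond orders sum to 3 (valence 4) → 1 H
  atom 8: C, bond orders sum to 4 (valence 4) → 0 H
  atom 9: N, bond orders sum to 1 (valence 3) → 2 H
  atom 10: O, bond orders sum to 2 (valence 2) → 0 H
  atom 11: C, bond orders sum to 3 (valence 4) → 1 H
  atom 12: O, bond orders sum to 2 (valence 2) → 0 H
  atom 13: C, bond orders sum to 1 (valence 4) → 3 H
  atom 14: C, bond orders sum to 2 (valence 4) → 2 H
  atom 15: C, bond orders sum to 3 (valence 4) → 1 H
  atom 16: C, bond orders sum to 3 (valence 4) → 1 H
  atom 17: O, bond orders sum to 2 (valence 2) → 0 H
Totals → C:10, H:15, F:1, N:2, O:4.
In Hill order: C10H15FN2O4.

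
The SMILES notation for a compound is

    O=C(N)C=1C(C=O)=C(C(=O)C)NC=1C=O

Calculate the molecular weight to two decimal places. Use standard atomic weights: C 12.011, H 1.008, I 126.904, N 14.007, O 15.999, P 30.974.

First, the molecular formula is C9H8N2O4 (counting implicit H from valence).
  C: 9 × 12.011 = 108.099
  H: 8 × 1.008 = 8.064
  N: 2 × 14.007 = 28.014
  O: 4 × 15.999 = 63.996
Sum: 9×12.011 + 8×1.008 + 2×14.007 + 4×15.999 = 208.173 → 208.17 g/mol.

208.17 g/mol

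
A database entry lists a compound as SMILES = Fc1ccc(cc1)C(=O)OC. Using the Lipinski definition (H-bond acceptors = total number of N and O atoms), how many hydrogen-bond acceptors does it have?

N atoms: 0; O atoms: 2.
Lipinski HBA = 0 + 2 = 2.

2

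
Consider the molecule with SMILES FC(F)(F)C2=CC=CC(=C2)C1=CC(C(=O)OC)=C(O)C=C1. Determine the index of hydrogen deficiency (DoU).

9

Degree of unsaturation = (number of rings) + (number of π bonds).
Ring closures in the SMILES: 2.
π bonds: 7 double bonds (each 1 DoU) → 7 DoU from unsaturation.
Total DoU = 2 + 7 = 9.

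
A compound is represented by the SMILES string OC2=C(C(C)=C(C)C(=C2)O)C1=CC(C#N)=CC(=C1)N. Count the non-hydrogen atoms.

Every atom symbol written in the SMILES (organic subset) is one heavy atom; implicit H are not written.
Heavy atoms by element → C:15, N:2, O:2.
Total: 19.

19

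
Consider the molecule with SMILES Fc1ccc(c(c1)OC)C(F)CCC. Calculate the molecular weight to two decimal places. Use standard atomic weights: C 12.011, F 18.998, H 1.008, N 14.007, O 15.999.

200.23 g/mol

First, the molecular formula is C11H14F2O (counting implicit H from valence).
  C: 11 × 12.011 = 132.121
  F: 2 × 18.998 = 37.996
  H: 14 × 1.008 = 14.112
  O: 1 × 15.999 = 15.999
Sum: 11×12.011 + 2×18.998 + 14×1.008 + 1×15.999 = 200.228 → 200.23 g/mol.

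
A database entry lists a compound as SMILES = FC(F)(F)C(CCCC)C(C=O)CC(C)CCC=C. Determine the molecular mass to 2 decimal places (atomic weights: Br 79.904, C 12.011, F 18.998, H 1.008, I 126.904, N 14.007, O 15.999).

278.36 g/mol

First, the molecular formula is C15H25F3O (counting implicit H from valence).
  C: 15 × 12.011 = 180.165
  F: 3 × 18.998 = 56.994
  H: 25 × 1.008 = 25.200
  O: 1 × 15.999 = 15.999
Sum: 15×12.011 + 3×18.998 + 25×1.008 + 1×15.999 = 278.358 → 278.36 g/mol.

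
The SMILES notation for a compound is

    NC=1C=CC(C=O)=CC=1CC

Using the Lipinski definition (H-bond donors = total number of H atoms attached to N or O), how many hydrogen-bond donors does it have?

2

Donors: find every N or O and count the H atoms it carries.
  atom 1 (N): bond orders sum to 1 → 2 H
  atom 7 (O): bond orders sum to 2 → 0 H
Lipinski HBD = 2.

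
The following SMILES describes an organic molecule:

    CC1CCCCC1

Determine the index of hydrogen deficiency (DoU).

1

Degree of unsaturation = (number of rings) + (number of π bonds).
Ring closures in the SMILES: 1.
π bonds: none → 0 DoU from unsaturation.
Total DoU = 1 + 0 = 1.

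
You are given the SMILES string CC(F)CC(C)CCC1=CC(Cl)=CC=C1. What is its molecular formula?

C13H18ClF

Walk through each heavy atom and fill implicit hydrogens from standard valence (C 4, N 3, O 2, S 2, halogen 1):
  atom 1: C, bond orders sum to 1 (valence 4) → 3 H
  atom 2: C, bond orders sum to 3 (valence 4) → 1 H
  atom 3: F (halogen, monovalent) → 0 H
  atom 4: C, bond orders sum to 2 (valence 4) → 2 H
  atom 5: C, bond orders sum to 3 (valence 4) → 1 H
  atom 6: C, bond orders sum to 1 (valence 4) → 3 H
  atom 7: C, bond orders sum to 2 (valence 4) → 2 H
  atom 8: C, bond orders sum to 2 (valence 4) → 2 H
  atom 9: C, bond orders sum to 4 (valence 4) → 0 H
  atom 10: C, bond orders sum to 3 (valence 4) → 1 H
  atom 11: C, bond orders sum to 4 (valence 4) → 0 H
  atom 12: Cl (halogen, monovalent) → 0 H
  atom 13: C, bond orders sum to 3 (valence 4) → 1 H
  atom 14: C, bond orders sum to 3 (valence 4) → 1 H
  atom 15: C, bond orders sum to 3 (valence 4) → 1 H
Totals → C:13, H:18, Cl:1, F:1.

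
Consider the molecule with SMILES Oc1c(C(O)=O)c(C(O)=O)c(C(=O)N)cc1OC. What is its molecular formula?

Walk through each heavy atom and fill implicit hydrogens from standard valence (C 4, N 3, O 2, S 2, halogen 1); for lowercase aromatic atoms, an aromatic c carries 1 H when it has two neighbours and 0 H with three, and aromatic n carries 0 H:
  atom 1: O, bond orders sum to 1 (valence 2) → 1 H
  atom 2: aromatic c, 3 neighbours → 0 H
  atom 3: aromatic c, 3 neighbours → 0 H
  atom 4: C, bond orders sum to 4 (valence 4) → 0 H
  atom 5: O, bond orders sum to 1 (valence 2) → 1 H
  atom 6: O, bond orders sum to 2 (valence 2) → 0 H
  atom 7: aromatic c, 3 neighbours → 0 H
  atom 8: C, bond orders sum to 4 (valence 4) → 0 H
  atom 9: O, bond orders sum to 1 (valence 2) → 1 H
  atom 10: O, bond orders sum to 2 (valence 2) → 0 H
  atom 11: aromatic c, 3 neighbours → 0 H
  atom 12: C, bond orders sum to 4 (valence 4) → 0 H
  atom 13: O, bond orders sum to 2 (valence 2) → 0 H
  atom 14: N, bond orders sum to 1 (valence 3) → 2 H
  atom 15: aromatic c, 2 neighbours → 1 H
  atom 16: aromatic c, 3 neighbours → 0 H
  atom 17: O, bond orders sum to 2 (valence 2) → 0 H
  atom 18: C, bond orders sum to 1 (valence 4) → 3 H
Totals → C:10, H:9, N:1, O:7.
In Hill order: C10H9NO7.

C10H9NO7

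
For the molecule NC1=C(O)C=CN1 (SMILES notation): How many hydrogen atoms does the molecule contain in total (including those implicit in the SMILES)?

6

Walk through each heavy atom and fill implicit hydrogens from standard valence (C 4, N 3, O 2, S 2, halogen 1):
  atom 1: N, bond orders sum to 1 (valence 3) → 2 H
  atom 2: C, bond orders sum to 4 (valence 4) → 0 H
  atom 3: C, bond orders sum to 4 (valence 4) → 0 H
  atom 4: O, bond orders sum to 1 (valence 2) → 1 H
  atom 5: C, bond orders sum to 3 (valence 4) → 1 H
  atom 6: C, bond orders sum to 3 (valence 4) → 1 H
  atom 7: N, bond orders sum to 2 (valence 3) → 1 H
Total hydrogens: 6.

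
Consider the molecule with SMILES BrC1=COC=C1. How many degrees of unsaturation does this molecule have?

3

Degree of unsaturation = (number of rings) + (number of π bonds).
Ring closures in the SMILES: 1.
π bonds: 2 double bonds (each 1 DoU) → 2 DoU from unsaturation.
Total DoU = 1 + 2 = 3.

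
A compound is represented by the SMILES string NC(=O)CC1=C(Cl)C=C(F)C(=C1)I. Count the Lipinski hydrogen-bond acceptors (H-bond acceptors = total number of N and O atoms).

N atoms: 1; O atoms: 1.
Lipinski HBA = 1 + 1 = 2.

2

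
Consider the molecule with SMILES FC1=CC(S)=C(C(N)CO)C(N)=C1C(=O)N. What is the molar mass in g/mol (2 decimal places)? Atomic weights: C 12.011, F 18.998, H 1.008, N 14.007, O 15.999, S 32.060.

First, the molecular formula is C9H12FN3O2S (counting implicit H from valence).
  C: 9 × 12.011 = 108.099
  F: 1 × 18.998 = 18.998
  H: 12 × 1.008 = 12.096
  N: 3 × 14.007 = 42.021
  O: 2 × 15.999 = 31.998
  S: 1 × 32.060 = 32.060
Sum: 9×12.011 + 1×18.998 + 12×1.008 + 3×14.007 + 2×15.999 + 1×32.060 = 245.272 → 245.27 g/mol.

245.27 g/mol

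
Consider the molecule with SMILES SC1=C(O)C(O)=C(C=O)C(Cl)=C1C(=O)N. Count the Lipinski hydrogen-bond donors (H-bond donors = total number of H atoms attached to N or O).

Donors: find every N or O and count the H atoms it carries.
  atom 4 (O): bond orders sum to 1 → 1 H
  atom 6 (O): bond orders sum to 1 → 1 H
  atom 9 (O): bond orders sum to 2 → 0 H
  atom 14 (O): bond orders sum to 2 → 0 H
  atom 15 (N): bond orders sum to 1 → 2 H
Lipinski HBD = 4.

4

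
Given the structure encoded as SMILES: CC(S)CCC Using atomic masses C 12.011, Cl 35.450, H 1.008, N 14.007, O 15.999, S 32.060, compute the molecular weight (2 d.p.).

First, the molecular formula is C5H12S (counting implicit H from valence).
  C: 5 × 12.011 = 60.055
  H: 12 × 1.008 = 12.096
  S: 1 × 32.060 = 32.060
Sum: 5×12.011 + 12×1.008 + 1×32.060 = 104.211 → 104.21 g/mol.

104.21 g/mol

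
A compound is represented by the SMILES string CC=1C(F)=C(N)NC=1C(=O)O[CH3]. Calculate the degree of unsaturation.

4

Molecular formula: C7H9FN2O2.
DoU = (2C + 2 + N − H − X) / 2, where X is the halogen count and O/S are ignored.
    = (2·7 + 2 + 2 − 9 − 1) / 2 = 8 / 2 = 4.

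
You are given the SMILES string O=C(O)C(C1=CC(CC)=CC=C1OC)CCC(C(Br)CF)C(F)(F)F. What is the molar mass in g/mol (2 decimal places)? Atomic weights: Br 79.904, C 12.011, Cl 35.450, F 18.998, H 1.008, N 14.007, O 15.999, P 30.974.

429.25 g/mol

First, the molecular formula is C17H21BrF4O3 (counting implicit H from valence).
  Br: 1 × 79.904 = 79.904
  C: 17 × 12.011 = 204.187
  F: 4 × 18.998 = 75.992
  H: 21 × 1.008 = 21.168
  O: 3 × 15.999 = 47.997
Sum: 1×79.904 + 17×12.011 + 4×18.998 + 21×1.008 + 3×15.999 = 429.248 → 429.25 g/mol.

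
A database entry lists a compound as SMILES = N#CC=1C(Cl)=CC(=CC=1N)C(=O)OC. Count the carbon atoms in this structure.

9

Count every carbon token in the SMILES (each C, including those in ring-closure positions and inside branches).
Carbon count: 9.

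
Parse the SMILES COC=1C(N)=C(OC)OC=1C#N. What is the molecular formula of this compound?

C7H8N2O3

Walk through each heavy atom and fill implicit hydrogens from standard valence (C 4, N 3, O 2, S 2, halogen 1):
  atom 1: C, bond orders sum to 1 (valence 4) → 3 H
  atom 2: O, bond orders sum to 2 (valence 2) → 0 H
  atom 3: C, bond orders sum to 4 (valence 4) → 0 H
  atom 4: C, bond orders sum to 4 (valence 4) → 0 H
  atom 5: N, bond orders sum to 1 (valence 3) → 2 H
  atom 6: C, bond orders sum to 4 (valence 4) → 0 H
  atom 7: O, bond orders sum to 2 (valence 2) → 0 H
  atom 8: C, bond orders sum to 1 (valence 4) → 3 H
  atom 9: O, bond orders sum to 2 (valence 2) → 0 H
  atom 10: C, bond orders sum to 4 (valence 4) → 0 H
  atom 11: C, bond orders sum to 4 (valence 4) → 0 H
  atom 12: N, bond orders sum to 3 (valence 3) → 0 H
Totals → C:7, H:8, N:2, O:3.
In Hill order: C7H8N2O3.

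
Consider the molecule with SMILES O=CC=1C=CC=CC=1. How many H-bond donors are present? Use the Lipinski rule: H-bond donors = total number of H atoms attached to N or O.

0

Donors: find every N or O and count the H atoms it carries.
  atom 1 (O): bond orders sum to 2 → 0 H
Lipinski HBD = 0.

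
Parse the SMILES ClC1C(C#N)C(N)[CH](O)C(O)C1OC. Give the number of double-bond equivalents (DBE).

3

Degree of unsaturation = (number of rings) + (number of π bonds).
Ring closures in the SMILES: 1.
π bonds: 1 triple bond (each 2 DoU) → 2 DoU from unsaturation.
Total DoU = 1 + 2 = 3.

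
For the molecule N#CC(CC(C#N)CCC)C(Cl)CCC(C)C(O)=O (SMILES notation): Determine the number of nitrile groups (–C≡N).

2

The nitrile motif appears at heavy-atom positions 2, 6 in the SMILES.
Other groups present: 1 carboxylic acid.
Nitrile count: 2.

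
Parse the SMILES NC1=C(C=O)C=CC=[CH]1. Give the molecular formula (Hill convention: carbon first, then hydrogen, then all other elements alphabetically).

C7H7NO

Walk through each heavy atom and fill implicit hydrogens from standard valence (C 4, N 3, O 2, S 2, halogen 1):
  atom 1: N, bond orders sum to 1 (valence 3) → 2 H
  atom 2: C, bond orders sum to 4 (valence 4) → 0 H
  atom 3: C, bond orders sum to 4 (valence 4) → 0 H
  atom 4: C, bond orders sum to 3 (valence 4) → 1 H
  atom 5: O, bond orders sum to 2 (valence 2) → 0 H
  atom 6: C, bond orders sum to 3 (valence 4) → 1 H
  atom 7: C, bond orders sum to 3 (valence 4) → 1 H
  atom 8: C, bond orders sum to 3 (valence 4) → 1 H
  atom 9: C with explicit H count 1
Totals → C:7, H:7, N:1, O:1.
In Hill order: C7H7NO.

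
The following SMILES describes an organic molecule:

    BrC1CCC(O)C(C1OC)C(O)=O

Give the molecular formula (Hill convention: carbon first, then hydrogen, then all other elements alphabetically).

C8H13BrO4

Walk through each heavy atom and fill implicit hydrogens from standard valence (C 4, N 3, O 2, S 2, halogen 1):
  atom 1: Br (halogen, monovalent) → 0 H
  atom 2: C, bond orders sum to 3 (valence 4) → 1 H
  atom 3: C, bond orders sum to 2 (valence 4) → 2 H
  atom 4: C, bond orders sum to 2 (valence 4) → 2 H
  atom 5: C, bond orders sum to 3 (valence 4) → 1 H
  atom 6: O, bond orders sum to 1 (valence 2) → 1 H
  atom 7: C, bond orders sum to 3 (valence 4) → 1 H
  atom 8: C, bond orders sum to 3 (valence 4) → 1 H
  atom 9: O, bond orders sum to 2 (valence 2) → 0 H
  atom 10: C, bond orders sum to 1 (valence 4) → 3 H
  atom 11: C, bond orders sum to 4 (valence 4) → 0 H
  atom 12: O, bond orders sum to 1 (valence 2) → 1 H
  atom 13: O, bond orders sum to 2 (valence 2) → 0 H
Totals → C:8, H:13, Br:1, O:4.
In Hill order: C8H13BrO4.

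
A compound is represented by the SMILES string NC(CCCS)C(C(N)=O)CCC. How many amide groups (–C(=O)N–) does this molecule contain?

1

The amide motif appears at heavy-atom position 8 in the SMILES.
Other groups present: 1 primary amine, 1 thiol.
Amide count: 1.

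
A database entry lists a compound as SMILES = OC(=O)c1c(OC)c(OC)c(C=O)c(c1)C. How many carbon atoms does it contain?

Count every carbon token in the SMILES (each C, including those in ring-closure positions and inside branches).
Carbon count: 11.

11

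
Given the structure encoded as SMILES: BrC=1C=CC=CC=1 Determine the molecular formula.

Walk through each heavy atom and fill implicit hydrogens from standard valence (C 4, N 3, O 2, S 2, halogen 1):
  atom 1: Br (halogen, monovalent) → 0 H
  atom 2: C, bond orders sum to 4 (valence 4) → 0 H
  atom 3: C, bond orders sum to 3 (valence 4) → 1 H
  atom 4: C, bond orders sum to 3 (valence 4) → 1 H
  atom 5: C, bond orders sum to 3 (valence 4) → 1 H
  atom 6: C, bond orders sum to 3 (valence 4) → 1 H
  atom 7: C, bond orders sum to 3 (valence 4) → 1 H
Totals → C:6, H:5, Br:1.

C6H5Br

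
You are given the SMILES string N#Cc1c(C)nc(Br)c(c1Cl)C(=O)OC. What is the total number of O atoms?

2

Scan the SMILES for O atoms (remember two-letter symbols like Cl and Br are single atoms).
Oxygen count: 2.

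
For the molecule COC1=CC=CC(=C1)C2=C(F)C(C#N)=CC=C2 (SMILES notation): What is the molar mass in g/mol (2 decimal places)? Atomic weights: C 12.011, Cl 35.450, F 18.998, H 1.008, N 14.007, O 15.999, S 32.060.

First, the molecular formula is C14H10FNO (counting implicit H from valence).
  C: 14 × 12.011 = 168.154
  F: 1 × 18.998 = 18.998
  H: 10 × 1.008 = 10.080
  N: 1 × 14.007 = 14.007
  O: 1 × 15.999 = 15.999
Sum: 14×12.011 + 1×18.998 + 10×1.008 + 1×14.007 + 1×15.999 = 227.238 → 227.24 g/mol.

227.24 g/mol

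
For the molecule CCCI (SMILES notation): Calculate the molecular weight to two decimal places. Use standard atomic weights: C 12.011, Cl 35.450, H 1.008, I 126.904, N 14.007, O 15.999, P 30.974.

First, the molecular formula is C3H7I (counting implicit H from valence).
  C: 3 × 12.011 = 36.033
  H: 7 × 1.008 = 7.056
  I: 1 × 126.904 = 126.904
Sum: 3×12.011 + 7×1.008 + 1×126.904 = 169.993 → 169.99 g/mol.

169.99 g/mol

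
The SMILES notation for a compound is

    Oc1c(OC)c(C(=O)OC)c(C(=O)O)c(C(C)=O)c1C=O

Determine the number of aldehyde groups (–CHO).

1

The aldehyde motif appears at heavy-atom position 20 in the SMILES.
Other groups present: 1 carboxylic acid, 1 ester, 1 ether, 1 hydroxyl, 1 ketone.
Aldehyde count: 1.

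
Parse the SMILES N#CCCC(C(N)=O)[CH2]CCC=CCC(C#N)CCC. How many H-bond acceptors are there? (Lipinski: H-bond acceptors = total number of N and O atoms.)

4

N atoms: 3; O atoms: 1.
Lipinski HBA = 3 + 1 = 4.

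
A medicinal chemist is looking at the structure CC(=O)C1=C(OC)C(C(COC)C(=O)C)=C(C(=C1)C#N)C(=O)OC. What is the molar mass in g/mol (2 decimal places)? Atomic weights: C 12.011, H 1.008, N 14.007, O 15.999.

333.34 g/mol

First, the molecular formula is C17H19NO6 (counting implicit H from valence).
  C: 17 × 12.011 = 204.187
  H: 19 × 1.008 = 19.152
  N: 1 × 14.007 = 14.007
  O: 6 × 15.999 = 95.994
Sum: 17×12.011 + 19×1.008 + 1×14.007 + 6×15.999 = 333.340 → 333.34 g/mol.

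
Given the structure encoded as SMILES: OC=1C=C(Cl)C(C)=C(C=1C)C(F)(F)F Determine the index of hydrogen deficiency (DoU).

Degree of unsaturation = (number of rings) + (number of π bonds).
Ring closures in the SMILES: 1.
π bonds: 3 double bonds (each 1 DoU) → 3 DoU from unsaturation.
Total DoU = 1 + 3 = 4.

4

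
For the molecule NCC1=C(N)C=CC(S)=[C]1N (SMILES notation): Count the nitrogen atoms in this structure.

Scan the SMILES for N atoms (remember two-letter symbols like Cl and Br are single atoms).
Nitrogen count: 3.

3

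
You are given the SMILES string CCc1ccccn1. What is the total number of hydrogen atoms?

Walk through each heavy atom and fill implicit hydrogens from standard valence (C 4, N 3, O 2, S 2, halogen 1); for lowercase aromatic atoms, an aromatic c carries 1 H when it has two neighbours and 0 H with three, and aromatic n carries 0 H:
  atom 1: C, bond orders sum to 1 (valence 4) → 3 H
  atom 2: C, bond orders sum to 2 (valence 4) → 2 H
  atom 3: aromatic c, 3 neighbours → 0 H
  atom 4: aromatic c, 2 neighbours → 1 H
  atom 5: aromatic c, 2 neighbours → 1 H
  atom 6: aromatic c, 2 neighbours → 1 H
  atom 7: aromatic c, 2 neighbours → 1 H
  atom 8: aromatic n, 2 neighbours → 0 H
Total hydrogens: 9.

9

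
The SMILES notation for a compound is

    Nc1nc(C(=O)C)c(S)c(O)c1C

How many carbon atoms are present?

8

Count every carbon token in the SMILES (each C, including those in ring-closure positions and inside branches).
Carbon count: 8.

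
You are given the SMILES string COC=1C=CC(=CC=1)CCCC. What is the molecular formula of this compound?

C11H16O

Walk through each heavy atom and fill implicit hydrogens from standard valence (C 4, N 3, O 2, S 2, halogen 1):
  atom 1: C, bond orders sum to 1 (valence 4) → 3 H
  atom 2: O, bond orders sum to 2 (valence 2) → 0 H
  atom 3: C, bond orders sum to 4 (valence 4) → 0 H
  atom 4: C, bond orders sum to 3 (valence 4) → 1 H
  atom 5: C, bond orders sum to 3 (valence 4) → 1 H
  atom 6: C, bond orders sum to 4 (valence 4) → 0 H
  atom 7: C, bond orders sum to 3 (valence 4) → 1 H
  atom 8: C, bond orders sum to 3 (valence 4) → 1 H
  atom 9: C, bond orders sum to 2 (valence 4) → 2 H
  atom 10: C, bond orders sum to 2 (valence 4) → 2 H
  atom 11: C, bond orders sum to 2 (valence 4) → 2 H
  atom 12: C, bond orders sum to 1 (valence 4) → 3 H
Totals → C:11, H:16, O:1.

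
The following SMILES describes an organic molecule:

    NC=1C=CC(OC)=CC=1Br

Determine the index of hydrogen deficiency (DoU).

4

Degree of unsaturation = (number of rings) + (number of π bonds).
Ring closures in the SMILES: 1.
π bonds: 3 double bonds (each 1 DoU) → 3 DoU from unsaturation.
Total DoU = 1 + 3 = 4.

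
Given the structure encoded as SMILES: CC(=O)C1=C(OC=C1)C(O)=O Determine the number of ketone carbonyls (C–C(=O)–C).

The ketone motif appears at heavy-atom position 2 in the SMILES.
Other groups present: 1 carboxylic acid.
Ketone count: 1.

1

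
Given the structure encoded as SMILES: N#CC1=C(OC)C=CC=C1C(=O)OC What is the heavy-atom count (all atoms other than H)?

14

Every atom symbol written in the SMILES (organic subset) is one heavy atom; implicit H are not written.
Heavy atoms by element → C:10, N:1, O:3.
Total: 14.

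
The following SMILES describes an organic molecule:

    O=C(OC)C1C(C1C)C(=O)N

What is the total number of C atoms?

7

Count every carbon token in the SMILES (each C, including those in ring-closure positions and inside branches).
Carbon count: 7.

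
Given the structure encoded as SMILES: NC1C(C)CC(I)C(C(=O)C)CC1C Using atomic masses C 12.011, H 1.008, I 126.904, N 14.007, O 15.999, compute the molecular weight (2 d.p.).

First, the molecular formula is C11H20INO (counting implicit H from valence).
  C: 11 × 12.011 = 132.121
  H: 20 × 1.008 = 20.160
  I: 1 × 126.904 = 126.904
  N: 1 × 14.007 = 14.007
  O: 1 × 15.999 = 15.999
Sum: 11×12.011 + 20×1.008 + 1×126.904 + 1×14.007 + 1×15.999 = 309.191 → 309.19 g/mol.

309.19 g/mol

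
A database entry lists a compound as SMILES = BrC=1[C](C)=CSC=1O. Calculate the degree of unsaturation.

Degree of unsaturation = (number of rings) + (number of π bonds).
Ring closures in the SMILES: 1.
π bonds: 2 double bonds (each 1 DoU) → 2 DoU from unsaturation.
Total DoU = 1 + 2 = 3.

3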